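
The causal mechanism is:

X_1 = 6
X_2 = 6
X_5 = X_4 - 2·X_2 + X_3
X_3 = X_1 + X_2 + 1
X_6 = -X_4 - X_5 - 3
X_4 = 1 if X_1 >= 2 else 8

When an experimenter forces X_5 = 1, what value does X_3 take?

13

do(X_5=1) replaces the equation X_5 = X_4 - 2·X_2 + X_3 with the constant X_5 = 1.
X_3 is not downstream of the intervention, so its value is determined by the original equations.
X_3 = X_1 + X_2 + 1  [with X_1=6, X_2=6]  = 13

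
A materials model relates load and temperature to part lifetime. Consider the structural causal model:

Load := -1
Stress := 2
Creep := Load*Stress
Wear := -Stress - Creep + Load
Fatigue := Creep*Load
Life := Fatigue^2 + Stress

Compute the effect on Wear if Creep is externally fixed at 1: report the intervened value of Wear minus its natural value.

The intervention breaks the incoming arrows to Creep: Creep := Load*Stress no longer applies, and Creep = 1.
Wear = -Stress - Creep + Load  [with Stress=2, Creep=1, Load=-1]  = -4
Without intervention: Creep = Load*Stress  [with Load=-1, Stress=2]  = -2; Wear = -Stress - Creep + Load  [with Stress=2, Creep=-2, Load=-1]  = -1.
Change = -4 − (-1) = -3.

-3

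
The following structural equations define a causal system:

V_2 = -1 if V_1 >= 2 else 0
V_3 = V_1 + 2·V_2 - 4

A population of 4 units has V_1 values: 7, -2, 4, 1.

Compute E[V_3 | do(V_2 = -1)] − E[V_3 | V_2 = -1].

Every unit gets V_2=-1 under the intervention. V_3 values become 1, -8, -2, -5; E[V_3|do(V_2=-1)] = -3.5.
Observing V_2=-1 restricts to units where V_2's equation naturally yields -1: V_1 ∈ {7, 4}. In that subpopulation V_3 = 1, -2, mean -0.5.
Difference = -3.5 − (-0.5) = -3.

-3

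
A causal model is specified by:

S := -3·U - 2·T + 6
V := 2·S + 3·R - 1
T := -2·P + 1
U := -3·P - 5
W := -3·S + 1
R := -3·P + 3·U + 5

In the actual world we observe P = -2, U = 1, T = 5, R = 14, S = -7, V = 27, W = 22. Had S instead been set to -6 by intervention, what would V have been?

29

The intervention breaks the incoming arrows to S: S := -3·U - 2·T + 6 no longer applies, and S = -6.
U = -3·P - 5  [with P=-2]  = 1
R = -3·P + 3·U + 5  [with P=-2, U=1]  = 14
V = 2·S + 3·R - 1  [with S=-6, R=14]  = 29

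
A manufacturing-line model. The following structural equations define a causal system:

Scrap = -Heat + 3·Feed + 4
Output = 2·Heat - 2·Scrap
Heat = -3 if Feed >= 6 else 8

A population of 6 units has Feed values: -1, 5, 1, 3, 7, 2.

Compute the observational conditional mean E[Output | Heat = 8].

Conditioning on Heat=8 selects the 5 unit(s) with Feed ∈ {-1, 5, 1, 3, 2}. Their Output values: 30, -6, 18, 6, 12. Mean = 12.

12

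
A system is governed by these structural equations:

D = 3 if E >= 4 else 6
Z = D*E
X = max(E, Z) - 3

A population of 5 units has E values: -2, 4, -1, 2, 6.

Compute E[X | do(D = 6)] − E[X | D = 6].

do(D=6) breaks D's dependence on E. With D=6 fixed, X across the units is -5, 21, -4, 9, 33, mean 10.8.
Observing D=6 restricts to units where D's equation naturally yields 6: E ∈ {-2, -1, 2}. In that subpopulation X = -5, -4, 9, mean 0.
Difference = 10.8 − 0 = 10.8.

10.8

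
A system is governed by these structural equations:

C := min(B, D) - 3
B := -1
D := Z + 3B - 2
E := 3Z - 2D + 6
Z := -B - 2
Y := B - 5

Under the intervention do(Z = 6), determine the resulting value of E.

do(Z=6) replaces the equation Z := -B - 2 with the constant Z = 6.
D = Z + 3B - 2  [with Z=6, B=-1]  = 1
E = 3Z - 2D + 6  [with Z=6, D=1]  = 22

22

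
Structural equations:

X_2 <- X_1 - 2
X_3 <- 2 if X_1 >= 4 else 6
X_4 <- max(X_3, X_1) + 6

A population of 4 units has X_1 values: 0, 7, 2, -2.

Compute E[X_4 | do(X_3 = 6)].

12.25

The intervention sets X_3=6 in all 4 units regardless of X_1. Recomputing X_4 per unit gives 12, 13, 12, 12; average 12.25.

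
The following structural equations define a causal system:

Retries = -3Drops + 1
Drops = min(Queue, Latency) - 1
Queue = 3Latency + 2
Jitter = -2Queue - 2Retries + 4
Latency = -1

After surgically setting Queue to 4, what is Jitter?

-18

do(Queue=4) replaces the equation Queue = 3Latency + 2 with the constant Queue = 4.
Drops = min(Queue, Latency) - 1  [with Queue=4, Latency=-1]  = -2
Retries = -3Drops + 1  [with Drops=-2]  = 7
Jitter = -2Queue - 2Retries + 4  [with Queue=4, Retries=7]  = -18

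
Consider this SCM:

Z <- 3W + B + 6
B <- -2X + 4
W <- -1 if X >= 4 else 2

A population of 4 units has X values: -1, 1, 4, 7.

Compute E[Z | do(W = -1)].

1.5

do(W=-1) breaks W's dependence on X. With W=-1 fixed, Z across the units is 9, 5, -1, -7, mean 1.5.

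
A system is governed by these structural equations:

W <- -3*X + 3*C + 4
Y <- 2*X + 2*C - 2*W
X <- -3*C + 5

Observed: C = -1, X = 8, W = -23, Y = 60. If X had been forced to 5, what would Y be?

36

Under do(X=5), the mechanism X <- -3*C + 5 is discarded; X is fixed at 5.
W = -3*X + 3*C + 4  [with X=5, C=-1]  = -14
Y = 2*X + 2*C - 2*W  [with X=5, C=-1, W=-14]  = 36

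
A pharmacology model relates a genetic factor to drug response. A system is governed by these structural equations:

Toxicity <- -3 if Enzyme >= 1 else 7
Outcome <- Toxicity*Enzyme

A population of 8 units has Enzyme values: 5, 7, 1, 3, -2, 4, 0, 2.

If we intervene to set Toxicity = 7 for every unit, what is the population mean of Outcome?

do(Toxicity=7) breaks Toxicity's dependence on Enzyme. With Toxicity=7 fixed, Outcome across the units is 35, 49, 7, 21, -14, 28, 0, 14, mean 17.5.

17.5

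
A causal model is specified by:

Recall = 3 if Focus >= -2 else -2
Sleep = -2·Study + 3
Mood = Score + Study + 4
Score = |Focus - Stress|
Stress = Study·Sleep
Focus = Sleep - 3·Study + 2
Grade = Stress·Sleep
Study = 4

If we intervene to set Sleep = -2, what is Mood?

Under do(Sleep=-2), the mechanism Sleep = -2·Study + 3 is discarded; Sleep is fixed at -2.
Stress = Study·Sleep  [with Study=4, Sleep=-2]  = -8
Focus = Sleep - 3·Study + 2  [with Sleep=-2, Study=4]  = -12
Score = |Focus - Stress|  [with Focus=-12, Stress=-8]  = 4
Mood = Score + Study + 4  [with Score=4, Study=4]  = 12

12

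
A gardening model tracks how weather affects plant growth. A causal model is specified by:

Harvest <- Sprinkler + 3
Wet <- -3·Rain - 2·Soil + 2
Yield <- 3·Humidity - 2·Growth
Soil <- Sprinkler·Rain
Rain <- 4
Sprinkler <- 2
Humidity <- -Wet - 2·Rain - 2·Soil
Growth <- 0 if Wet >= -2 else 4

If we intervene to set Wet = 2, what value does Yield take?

The intervention breaks the incoming arrows to Wet: Wet <- -3·Rain - 2·Soil + 2 no longer applies, and Wet = 2.
Soil = Sprinkler·Rain  [with Sprinkler=2, Rain=4]  = 8
Growth = 0 if Wet >= -2 else 4  [with Wet=2]  = 0
Humidity = -Wet - 2·Rain - 2·Soil  [with Wet=2, Rain=4, Soil=8]  = -26
Yield = 3·Humidity - 2·Growth  [with Humidity=-26, Growth=0]  = -78

-78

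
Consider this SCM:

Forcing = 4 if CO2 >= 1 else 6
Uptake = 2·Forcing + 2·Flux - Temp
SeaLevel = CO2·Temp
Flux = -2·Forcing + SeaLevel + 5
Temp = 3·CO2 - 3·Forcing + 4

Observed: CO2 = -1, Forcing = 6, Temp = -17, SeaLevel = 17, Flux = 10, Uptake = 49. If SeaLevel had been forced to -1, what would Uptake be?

Under do(SeaLevel=-1), the mechanism SeaLevel = CO2·Temp is discarded; SeaLevel is fixed at -1.
Forcing = 4 if CO2 >= 1 else 6  [with CO2=-1]  = 6
Temp = 3·CO2 - 3·Forcing + 4  [with CO2=-1, Forcing=6]  = -17
Flux = -2·Forcing + SeaLevel + 5  [with Forcing=6, SeaLevel=-1]  = -8
Uptake = 2·Forcing + 2·Flux - Temp  [with Forcing=6, Flux=-8, Temp=-17]  = 13

13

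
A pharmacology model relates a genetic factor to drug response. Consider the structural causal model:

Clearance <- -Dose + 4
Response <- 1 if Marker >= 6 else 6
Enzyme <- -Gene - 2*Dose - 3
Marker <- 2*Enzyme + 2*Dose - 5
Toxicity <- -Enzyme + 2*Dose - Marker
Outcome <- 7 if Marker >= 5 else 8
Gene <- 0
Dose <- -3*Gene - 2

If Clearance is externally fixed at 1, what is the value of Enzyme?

1

Intervening sets Clearance = 1 and removes its equation (Clearance <- -Dose + 4).
Enzyme is not downstream of the intervention, so its value is determined by the original equations.
Dose = -3*Gene - 2  [with Gene=0]  = -2
Enzyme = -Gene - 2*Dose - 3  [with Gene=0, Dose=-2]  = 1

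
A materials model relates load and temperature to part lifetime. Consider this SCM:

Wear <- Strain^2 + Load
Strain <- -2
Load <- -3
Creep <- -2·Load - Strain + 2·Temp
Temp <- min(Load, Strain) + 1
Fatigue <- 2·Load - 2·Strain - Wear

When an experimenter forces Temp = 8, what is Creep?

24

The intervention breaks the incoming arrows to Temp: Temp <- min(Load, Strain) + 1 no longer applies, and Temp = 8.
Creep = -2·Load - Strain + 2·Temp  [with Load=-3, Strain=-2, Temp=8]  = 24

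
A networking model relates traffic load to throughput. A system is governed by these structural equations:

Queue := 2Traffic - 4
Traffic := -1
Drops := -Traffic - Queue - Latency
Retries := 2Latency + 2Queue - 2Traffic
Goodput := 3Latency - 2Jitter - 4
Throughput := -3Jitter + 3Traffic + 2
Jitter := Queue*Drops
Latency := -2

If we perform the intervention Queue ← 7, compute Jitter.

The intervention breaks the incoming arrows to Queue: Queue := 2Traffic - 4 no longer applies, and Queue = 7.
Drops = -Traffic - Queue - Latency  [with Traffic=-1, Queue=7, Latency=-2]  = -4
Jitter = Queue*Drops  [with Queue=7, Drops=-4]  = -28

-28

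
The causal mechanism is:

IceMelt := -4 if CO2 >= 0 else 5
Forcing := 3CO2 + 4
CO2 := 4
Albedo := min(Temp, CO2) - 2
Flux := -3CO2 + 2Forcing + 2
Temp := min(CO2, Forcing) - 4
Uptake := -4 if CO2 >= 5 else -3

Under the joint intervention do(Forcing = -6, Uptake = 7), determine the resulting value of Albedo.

-12

Setting Forcing = -6, Uptake = 7 by intervention discards those variables' equations.
Temp = min(CO2, Forcing) - 4  [with CO2=4, Forcing=-6]  = -10
Albedo = min(Temp, CO2) - 2  [with Temp=-10, CO2=4]  = -12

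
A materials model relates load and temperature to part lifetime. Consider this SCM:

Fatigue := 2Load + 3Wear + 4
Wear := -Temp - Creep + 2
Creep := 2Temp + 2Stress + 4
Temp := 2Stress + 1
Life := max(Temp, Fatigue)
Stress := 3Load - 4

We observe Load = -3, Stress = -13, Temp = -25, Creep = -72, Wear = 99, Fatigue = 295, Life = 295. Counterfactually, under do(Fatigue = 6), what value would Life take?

Intervening sets Fatigue = 6 and removes its equation (Fatigue := 2Load + 3Wear + 4).
Stress = 3Load - 4  [with Load=-3]  = -13
Temp = 2Stress + 1  [with Stress=-13]  = -25
Life = max(Temp, Fatigue)  [with Temp=-25, Fatigue=6]  = 6

6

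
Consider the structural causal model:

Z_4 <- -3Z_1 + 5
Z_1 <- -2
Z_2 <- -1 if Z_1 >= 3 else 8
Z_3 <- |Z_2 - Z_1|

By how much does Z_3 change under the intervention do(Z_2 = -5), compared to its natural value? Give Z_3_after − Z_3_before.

-7

The intervention breaks the incoming arrows to Z_2: Z_2 <- -1 if Z_1 >= 3 else 8 no longer applies, and Z_2 = -5.
Z_3 = |Z_2 - Z_1|  [with Z_2=-5, Z_1=-2]  = 3
Without intervention: Z_2 = -1 if Z_1 >= 3 else 8  [with Z_1=-2]  = 8; Z_3 = |Z_2 - Z_1|  [with Z_2=8, Z_1=-2]  = 10.
Change = 3 − 10 = -7.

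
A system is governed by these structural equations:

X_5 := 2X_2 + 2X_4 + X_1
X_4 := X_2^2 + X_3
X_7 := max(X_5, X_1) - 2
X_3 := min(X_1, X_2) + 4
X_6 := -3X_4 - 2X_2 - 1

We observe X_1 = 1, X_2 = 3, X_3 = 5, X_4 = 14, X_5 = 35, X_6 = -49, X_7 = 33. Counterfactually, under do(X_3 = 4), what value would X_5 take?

do(X_3=4) replaces the equation X_3 := min(X_1, X_2) + 4 with the constant X_3 = 4.
X_4 = X_2^2 + X_3  [with X_2=3, X_3=4]  = 13
X_5 = 2X_2 + 2X_4 + X_1  [with X_2=3, X_4=13, X_1=1]  = 33

33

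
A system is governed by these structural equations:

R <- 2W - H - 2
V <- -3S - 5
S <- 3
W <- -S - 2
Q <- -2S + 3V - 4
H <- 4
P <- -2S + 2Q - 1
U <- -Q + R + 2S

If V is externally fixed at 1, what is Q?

-7

do(V=1) replaces the equation V <- -3S - 5 with the constant V = 1.
Q = -2S + 3V - 4  [with S=3, V=1]  = -7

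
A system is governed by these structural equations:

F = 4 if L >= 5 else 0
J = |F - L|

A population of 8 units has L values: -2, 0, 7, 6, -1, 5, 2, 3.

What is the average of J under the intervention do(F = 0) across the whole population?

3.25

do(F=0) breaks F's dependence on L. With F=0 fixed, J across the units is 2, 0, 7, 6, 1, 5, 2, 3, mean 3.25.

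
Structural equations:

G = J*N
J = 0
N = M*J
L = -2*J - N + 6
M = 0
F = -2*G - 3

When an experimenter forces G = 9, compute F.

The intervention breaks the incoming arrows to G: G = J*N no longer applies, and G = 9.
F = -2*G - 3  [with G=9]  = -21

-21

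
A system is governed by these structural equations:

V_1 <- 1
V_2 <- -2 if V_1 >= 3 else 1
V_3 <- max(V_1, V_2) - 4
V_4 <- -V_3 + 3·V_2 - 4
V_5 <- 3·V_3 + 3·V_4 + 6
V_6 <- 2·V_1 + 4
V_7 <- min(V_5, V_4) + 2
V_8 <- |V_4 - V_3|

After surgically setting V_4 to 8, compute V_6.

Under do(V_4=8), the mechanism V_4 <- -V_3 + 3·V_2 - 4 is discarded; V_4 is fixed at 8.
Since V_6 is not a descendant of the intervened variable, it is unaffected.
V_6 = 2·V_1 + 4  [with V_1=1]  = 6

6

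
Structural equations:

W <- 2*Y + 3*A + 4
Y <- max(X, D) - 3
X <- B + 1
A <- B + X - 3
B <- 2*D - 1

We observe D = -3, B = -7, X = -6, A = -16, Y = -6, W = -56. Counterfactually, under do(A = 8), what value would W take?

16

Under do(A=8), the mechanism A <- B + X - 3 is discarded; A is fixed at 8.
B = 2*D - 1  [with D=-3]  = -7
X = B + 1  [with B=-7]  = -6
Y = max(X, D) - 3  [with X=-6, D=-3]  = -6
W = 2*Y + 3*A + 4  [with Y=-6, A=8]  = 16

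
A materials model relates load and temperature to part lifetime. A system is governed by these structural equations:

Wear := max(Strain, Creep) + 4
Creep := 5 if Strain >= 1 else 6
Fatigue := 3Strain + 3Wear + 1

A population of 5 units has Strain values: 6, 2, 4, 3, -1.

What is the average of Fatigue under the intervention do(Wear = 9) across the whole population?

Under do(Wear=9), Wear's equation is replaced by Wear=9 for every unit. Per-unit Fatigue: 46, 34, 40, 37, 25. Mean = 36.4.

36.4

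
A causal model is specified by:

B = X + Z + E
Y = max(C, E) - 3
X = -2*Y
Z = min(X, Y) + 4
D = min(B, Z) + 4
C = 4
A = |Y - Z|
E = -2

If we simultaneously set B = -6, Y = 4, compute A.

8

Under do(B = -6, Y = 4), each intervened variable's structural equation is replaced by its fixed value.
X = -2*Y  [with Y=4]  = -8
Z = min(X, Y) + 4  [with X=-8, Y=4]  = -4
A = |Y - Z|  [with Y=4, Z=-4]  = 8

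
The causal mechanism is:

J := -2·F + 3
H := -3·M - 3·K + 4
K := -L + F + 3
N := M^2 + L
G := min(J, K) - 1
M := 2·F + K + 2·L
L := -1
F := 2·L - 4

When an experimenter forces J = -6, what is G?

-7

do(J=-6) replaces the equation J := -2·F + 3 with the constant J = -6.
F = 2·L - 4  [with L=-1]  = -6
K = -L + F + 3  [with L=-1, F=-6]  = -2
G = min(J, K) - 1  [with J=-6, K=-2]  = -7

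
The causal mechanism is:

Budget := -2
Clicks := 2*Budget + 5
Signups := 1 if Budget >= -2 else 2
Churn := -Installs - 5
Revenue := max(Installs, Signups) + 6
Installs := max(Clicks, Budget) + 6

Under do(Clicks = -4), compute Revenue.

10

Under do(Clicks=-4), the mechanism Clicks := 2*Budget + 5 is discarded; Clicks is fixed at -4.
Installs = max(Clicks, Budget) + 6  [with Clicks=-4, Budget=-2]  = 4
Signups = 1 if Budget >= -2 else 2  [with Budget=-2]  = 1
Revenue = max(Installs, Signups) + 6  [with Installs=4, Signups=1]  = 10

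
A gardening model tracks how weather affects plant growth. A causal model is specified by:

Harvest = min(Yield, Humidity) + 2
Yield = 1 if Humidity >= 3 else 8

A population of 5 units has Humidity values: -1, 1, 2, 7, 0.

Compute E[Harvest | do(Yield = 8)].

3.8

Every unit gets Yield=8 under the intervention. Harvest values become 1, 3, 4, 9, 2; E[Harvest|do(Yield=8)] = 3.8.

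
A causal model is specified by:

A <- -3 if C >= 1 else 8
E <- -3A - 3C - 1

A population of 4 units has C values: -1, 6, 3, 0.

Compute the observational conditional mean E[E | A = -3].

Observing A=-3 restricts to units where A's equation naturally yields -3: C ∈ {6, 3}. In that subpopulation E = -10, -1, mean -5.5.

-5.5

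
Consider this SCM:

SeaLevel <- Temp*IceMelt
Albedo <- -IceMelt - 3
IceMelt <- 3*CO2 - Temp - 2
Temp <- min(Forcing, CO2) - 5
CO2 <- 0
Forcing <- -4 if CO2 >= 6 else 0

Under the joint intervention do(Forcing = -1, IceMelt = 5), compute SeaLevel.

The joint intervention fixes Forcing = -1, IceMelt = 5, removing each variable's own equation.
Temp = min(Forcing, CO2) - 5  [with Forcing=-1, CO2=0]  = -6
SeaLevel = Temp*IceMelt  [with Temp=-6, IceMelt=5]  = -30

-30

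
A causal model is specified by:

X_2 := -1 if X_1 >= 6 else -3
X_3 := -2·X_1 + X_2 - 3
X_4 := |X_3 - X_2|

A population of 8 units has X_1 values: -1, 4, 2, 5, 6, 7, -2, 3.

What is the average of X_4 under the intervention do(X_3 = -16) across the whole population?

Under do(X_3=-16), X_3's equation is replaced by X_3=-16 for every unit. Per-unit X_4: 13, 13, 13, 13, 15, 15, 13, 13. Mean = 13.5.

13.5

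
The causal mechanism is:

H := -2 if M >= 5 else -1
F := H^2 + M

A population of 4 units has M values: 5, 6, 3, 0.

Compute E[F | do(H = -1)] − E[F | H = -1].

Every unit gets H=-1 under the intervention. F values become 6, 7, 4, 1; E[F|do(H=-1)] = 4.5.
E[F|H=-1] averages over only the 2 units with H=-1 (M = 3, 0): F = 4, 1, mean 2.5.
Difference = 4.5 − 2.5 = 2.

2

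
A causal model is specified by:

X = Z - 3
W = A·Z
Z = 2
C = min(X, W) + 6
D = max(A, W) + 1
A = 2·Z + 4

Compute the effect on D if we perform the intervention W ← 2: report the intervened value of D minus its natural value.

The intervention breaks the incoming arrows to W: W = A·Z no longer applies, and W = 2.
A = 2·Z + 4  [with Z=2]  = 8
D = max(A, W) + 1  [with A=8, W=2]  = 9
Without intervention: A = 2·Z + 4  [with Z=2]  = 8; W = A·Z  [with A=8, Z=2]  = 16; D = max(A, W) + 1  [with A=8, W=16]  = 17.
Change = 9 − 17 = -8.

-8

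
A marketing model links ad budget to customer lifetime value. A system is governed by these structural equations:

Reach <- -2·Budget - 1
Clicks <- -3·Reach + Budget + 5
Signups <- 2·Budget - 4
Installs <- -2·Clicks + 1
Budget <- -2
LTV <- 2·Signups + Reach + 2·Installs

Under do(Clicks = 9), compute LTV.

-47

The intervention breaks the incoming arrows to Clicks: Clicks <- -3·Reach + Budget + 5 no longer applies, and Clicks = 9.
Reach = -2·Budget - 1  [with Budget=-2]  = 3
Installs = -2·Clicks + 1  [with Clicks=9]  = -17
Signups = 2·Budget - 4  [with Budget=-2]  = -8
LTV = 2·Signups + Reach + 2·Installs  [with Signups=-8, Reach=3, Installs=-17]  = -47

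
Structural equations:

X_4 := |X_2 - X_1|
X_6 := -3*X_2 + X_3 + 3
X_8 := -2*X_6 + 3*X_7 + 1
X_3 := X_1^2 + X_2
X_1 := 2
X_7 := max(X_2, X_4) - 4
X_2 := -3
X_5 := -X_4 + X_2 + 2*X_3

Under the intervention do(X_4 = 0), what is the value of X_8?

-37

do(X_4=0) replaces the equation X_4 := |X_2 - X_1| with the constant X_4 = 0.
X_3 = X_1^2 + X_2  [with X_1=2, X_2=-3]  = 1
X_6 = -3*X_2 + X_3 + 3  [with X_2=-3, X_3=1]  = 13
X_7 = max(X_2, X_4) - 4  [with X_2=-3, X_4=0]  = -4
X_8 = -2*X_6 + 3*X_7 + 1  [with X_6=13, X_7=-4]  = -37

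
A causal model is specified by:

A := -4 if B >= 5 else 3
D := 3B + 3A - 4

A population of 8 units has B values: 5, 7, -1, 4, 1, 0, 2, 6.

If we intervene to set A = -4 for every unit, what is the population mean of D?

-7

Under do(A=-4), A's equation is replaced by A=-4 for every unit. Per-unit D: -1, 5, -19, -4, -13, -16, -10, 2. Mean = -7.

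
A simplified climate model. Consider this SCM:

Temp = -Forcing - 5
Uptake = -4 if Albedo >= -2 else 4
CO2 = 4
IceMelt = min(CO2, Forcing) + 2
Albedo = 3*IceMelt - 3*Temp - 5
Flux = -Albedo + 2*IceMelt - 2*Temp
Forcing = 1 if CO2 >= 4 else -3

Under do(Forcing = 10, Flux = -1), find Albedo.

Setting Forcing = 10, Flux = -1 by intervention discards those variables' equations.
Temp = -Forcing - 5  [with Forcing=10]  = -15
IceMelt = min(CO2, Forcing) + 2  [with CO2=4, Forcing=10]  = 6
Albedo = 3*IceMelt - 3*Temp - 5  [with IceMelt=6, Temp=-15]  = 58

58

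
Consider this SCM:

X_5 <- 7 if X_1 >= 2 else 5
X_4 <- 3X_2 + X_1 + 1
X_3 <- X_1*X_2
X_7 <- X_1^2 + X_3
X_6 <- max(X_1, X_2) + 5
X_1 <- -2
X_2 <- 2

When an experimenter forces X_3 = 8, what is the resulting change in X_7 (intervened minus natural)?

The intervention breaks the incoming arrows to X_3: X_3 <- X_1*X_2 no longer applies, and X_3 = 8.
X_7 = X_1^2 + X_3  [with X_1=-2, X_3=8]  = 12
Without intervention: X_3 = X_1*X_2  [with X_1=-2, X_2=2]  = -4; X_7 = X_1^2 + X_3  [with X_1=-2, X_3=-4]  = 0.
Change = 12 − 0 = 12.

12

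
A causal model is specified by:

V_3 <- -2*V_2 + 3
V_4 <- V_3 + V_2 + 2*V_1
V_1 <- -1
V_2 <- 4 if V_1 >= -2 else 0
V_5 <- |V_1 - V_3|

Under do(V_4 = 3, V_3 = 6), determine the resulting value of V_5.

The joint intervention fixes V_4 = 3, V_3 = 6, removing each variable's own equation.
V_5 = |V_1 - V_3|  [with V_1=-1, V_3=6]  = 7

7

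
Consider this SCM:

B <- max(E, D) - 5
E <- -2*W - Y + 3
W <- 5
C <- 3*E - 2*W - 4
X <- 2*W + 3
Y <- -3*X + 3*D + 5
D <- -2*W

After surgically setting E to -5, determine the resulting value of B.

Under do(E=-5), the mechanism E <- -2*W - Y + 3 is discarded; E is fixed at -5.
D = -2*W  [with W=5]  = -10
B = max(E, D) - 5  [with E=-5, D=-10]  = -10

-10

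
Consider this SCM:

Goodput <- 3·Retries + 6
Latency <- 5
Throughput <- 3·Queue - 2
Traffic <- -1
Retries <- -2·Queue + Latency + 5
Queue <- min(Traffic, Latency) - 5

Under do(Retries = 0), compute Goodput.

Under do(Retries=0), the mechanism Retries <- -2·Queue + Latency + 5 is discarded; Retries is fixed at 0.
Goodput = 3·Retries + 6  [with Retries=0]  = 6

6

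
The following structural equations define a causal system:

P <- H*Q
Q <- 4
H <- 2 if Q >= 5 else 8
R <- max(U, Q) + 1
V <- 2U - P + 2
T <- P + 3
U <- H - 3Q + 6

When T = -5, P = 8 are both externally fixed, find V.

Setting T = -5, P = 8 by intervention discards those variables' equations.
H = 2 if Q >= 5 else 8  [with Q=4]  = 8
U = H - 3Q + 6  [with H=8, Q=4]  = 2
V = 2U - P + 2  [with U=2, P=8]  = -2

-2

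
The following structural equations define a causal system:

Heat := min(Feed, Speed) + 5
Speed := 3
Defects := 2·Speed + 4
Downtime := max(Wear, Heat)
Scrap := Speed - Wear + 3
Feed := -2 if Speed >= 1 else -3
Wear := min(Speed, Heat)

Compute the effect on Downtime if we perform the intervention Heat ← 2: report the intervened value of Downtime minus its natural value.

-1

The intervention breaks the incoming arrows to Heat: Heat := min(Feed, Speed) + 5 no longer applies, and Heat = 2.
Wear = min(Speed, Heat)  [with Speed=3, Heat=2]  = 2
Downtime = max(Wear, Heat)  [with Wear=2, Heat=2]  = 2
Without intervention: Feed = -2 if Speed >= 1 else -3  [with Speed=3]  = -2; Heat = min(Feed, Speed) + 5  [with Feed=-2, Speed=3]  = 3; Wear = min(Speed, Heat)  [with Speed=3, Heat=3]  = 3; Downtime = max(Wear, Heat)  [with Wear=3, Heat=3]  = 3.
Change = 2 − 3 = -1.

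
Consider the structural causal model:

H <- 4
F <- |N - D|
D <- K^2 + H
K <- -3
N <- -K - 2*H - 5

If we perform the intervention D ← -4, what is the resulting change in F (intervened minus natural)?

-17

do(D=-4) replaces the equation D <- K^2 + H with the constant D = -4.
N = -K - 2*H - 5  [with K=-3, H=4]  = -10
F = |N - D|  [with N=-10, D=-4]  = 6
Without intervention: D = K^2 + H  [with K=-3, H=4]  = 13; N = -K - 2*H - 5  [with K=-3, H=4]  = -10; F = |N - D|  [with N=-10, D=13]  = 23.
Change = 6 − 23 = -17.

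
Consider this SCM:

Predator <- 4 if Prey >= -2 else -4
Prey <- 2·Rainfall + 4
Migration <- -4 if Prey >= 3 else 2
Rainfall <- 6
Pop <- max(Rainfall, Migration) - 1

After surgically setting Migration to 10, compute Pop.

Intervening sets Migration = 10 and removes its equation (Migration <- -4 if Prey >= 3 else 2).
Pop = max(Rainfall, Migration) - 1  [with Rainfall=6, Migration=10]  = 9

9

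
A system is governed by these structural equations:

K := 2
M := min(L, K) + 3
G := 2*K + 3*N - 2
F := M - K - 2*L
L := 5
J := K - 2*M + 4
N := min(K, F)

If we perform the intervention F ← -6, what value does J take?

The intervention breaks the incoming arrows to F: F := M - K - 2*L no longer applies, and F = -6.
No directed path runs from F to J, so J keeps its natural value.
M = min(L, K) + 3  [with L=5, K=2]  = 5
J = K - 2*M + 4  [with K=2, M=5]  = -4

-4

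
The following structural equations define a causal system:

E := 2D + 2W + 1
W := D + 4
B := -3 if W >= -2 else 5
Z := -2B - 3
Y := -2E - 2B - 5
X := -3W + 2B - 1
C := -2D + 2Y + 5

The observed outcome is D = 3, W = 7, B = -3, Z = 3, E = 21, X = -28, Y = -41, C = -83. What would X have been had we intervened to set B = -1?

The intervention breaks the incoming arrows to B: B := -3 if W >= -2 else 5 no longer applies, and B = -1.
W = D + 4  [with D=3]  = 7
X = -3W + 2B - 1  [with W=7, B=-1]  = -24

-24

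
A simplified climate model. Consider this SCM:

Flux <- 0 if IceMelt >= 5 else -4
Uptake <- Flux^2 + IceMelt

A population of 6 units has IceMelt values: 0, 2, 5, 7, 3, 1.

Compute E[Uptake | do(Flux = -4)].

do(Flux=-4) breaks Flux's dependence on IceMelt. With Flux=-4 fixed, Uptake across the units is 16, 18, 21, 23, 19, 17, mean 19.

19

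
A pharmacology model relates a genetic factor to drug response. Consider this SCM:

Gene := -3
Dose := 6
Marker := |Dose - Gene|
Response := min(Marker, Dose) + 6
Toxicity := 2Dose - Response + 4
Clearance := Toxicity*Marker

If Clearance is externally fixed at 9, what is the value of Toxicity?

do(Clearance=9) replaces the equation Clearance := Toxicity*Marker with the constant Clearance = 9.
Since Toxicity is not a descendant of the intervened variable, it is unaffected.
Marker = |Dose - Gene|  [with Dose=6, Gene=-3]  = 9
Response = min(Marker, Dose) + 6  [with Marker=9, Dose=6]  = 12
Toxicity = 2Dose - Response + 4  [with Dose=6, Response=12]  = 4

4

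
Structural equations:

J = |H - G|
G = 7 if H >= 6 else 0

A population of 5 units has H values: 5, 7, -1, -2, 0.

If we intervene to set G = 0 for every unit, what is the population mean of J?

Every unit gets G=0 under the intervention. J values become 5, 7, 1, 2, 0; E[J|do(G=0)] = 3.

3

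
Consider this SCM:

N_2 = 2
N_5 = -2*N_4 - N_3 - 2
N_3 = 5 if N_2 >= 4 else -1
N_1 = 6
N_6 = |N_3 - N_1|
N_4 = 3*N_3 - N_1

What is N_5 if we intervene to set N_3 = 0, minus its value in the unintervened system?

-7

do(N_3=0) replaces the equation N_3 = 5 if N_2 >= 4 else -1 with the constant N_3 = 0.
N_4 = 3*N_3 - N_1  [with N_3=0, N_1=6]  = -6
N_5 = -2*N_4 - N_3 - 2  [with N_4=-6, N_3=0]  = 10
Without intervention: N_3 = 5 if N_2 >= 4 else -1  [with N_2=2]  = -1; N_4 = 3*N_3 - N_1  [with N_3=-1, N_1=6]  = -9; N_5 = -2*N_4 - N_3 - 2  [with N_4=-9, N_3=-1]  = 17.
Change = 10 − 17 = -7.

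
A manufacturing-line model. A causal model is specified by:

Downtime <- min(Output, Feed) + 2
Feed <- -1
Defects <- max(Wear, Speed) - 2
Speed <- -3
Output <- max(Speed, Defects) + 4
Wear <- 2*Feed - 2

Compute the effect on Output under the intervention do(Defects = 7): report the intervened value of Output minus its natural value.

Intervening sets Defects = 7 and removes its equation (Defects <- max(Wear, Speed) - 2).
Output = max(Speed, Defects) + 4  [with Speed=-3, Defects=7]  = 11
Without intervention: Wear = 2*Feed - 2  [with Feed=-1]  = -4; Defects = max(Wear, Speed) - 2  [with Wear=-4, Speed=-3]  = -5; Output = max(Speed, Defects) + 4  [with Speed=-3, Defects=-5]  = 1.
Change = 11 − 1 = 10.

10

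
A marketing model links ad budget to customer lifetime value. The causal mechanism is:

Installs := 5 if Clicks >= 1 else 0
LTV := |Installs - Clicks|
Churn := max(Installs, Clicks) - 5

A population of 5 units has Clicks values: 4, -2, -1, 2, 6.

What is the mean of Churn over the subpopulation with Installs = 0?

Observing Installs=0 restricts to units where Installs's equation naturally yields 0: Clicks ∈ {-2, -1}. In that subpopulation Churn = -5, -5, mean -5.

-5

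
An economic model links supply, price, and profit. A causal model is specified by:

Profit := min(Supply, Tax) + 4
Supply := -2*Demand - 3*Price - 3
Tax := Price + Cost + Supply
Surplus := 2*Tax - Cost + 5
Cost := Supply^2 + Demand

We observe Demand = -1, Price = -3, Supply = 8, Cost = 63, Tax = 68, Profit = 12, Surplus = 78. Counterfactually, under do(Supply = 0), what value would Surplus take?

-2

The intervention breaks the incoming arrows to Supply: Supply := -2*Demand - 3*Price - 3 no longer applies, and Supply = 0.
Cost = Supply^2 + Demand  [with Supply=0, Demand=-1]  = -1
Tax = Price + Cost + Supply  [with Price=-3, Cost=-1, Supply=0]  = -4
Surplus = 2*Tax - Cost + 5  [with Tax=-4, Cost=-1]  = -2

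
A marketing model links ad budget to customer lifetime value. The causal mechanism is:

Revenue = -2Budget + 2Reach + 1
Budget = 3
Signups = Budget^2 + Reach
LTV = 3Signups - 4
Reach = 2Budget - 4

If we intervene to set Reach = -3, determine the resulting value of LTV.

do(Reach=-3) replaces the equation Reach = 2Budget - 4 with the constant Reach = -3.
Signups = Budget^2 + Reach  [with Budget=3, Reach=-3]  = 6
LTV = 3Signups - 4  [with Signups=6]  = 14

14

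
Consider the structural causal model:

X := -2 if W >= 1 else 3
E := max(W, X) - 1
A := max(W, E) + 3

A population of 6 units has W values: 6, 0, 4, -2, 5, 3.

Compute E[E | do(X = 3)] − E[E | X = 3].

The intervention sets X=3 in all 6 units regardless of W. Recomputing E per unit gives 5, 2, 3, 2, 4, 2; average 3.
Observing X=3 restricts to units where X's equation naturally yields 3: W ∈ {0, -2}. In that subpopulation E = 2, 2, mean 2.
Difference = 3 − 2 = 1.

1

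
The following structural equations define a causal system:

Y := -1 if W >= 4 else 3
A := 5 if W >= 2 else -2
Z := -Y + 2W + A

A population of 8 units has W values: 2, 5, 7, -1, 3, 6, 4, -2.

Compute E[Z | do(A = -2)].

3

Under do(A=-2), A's equation is replaced by A=-2 for every unit. Per-unit Z: -1, 9, 13, -7, 1, 11, 7, -9. Mean = 3.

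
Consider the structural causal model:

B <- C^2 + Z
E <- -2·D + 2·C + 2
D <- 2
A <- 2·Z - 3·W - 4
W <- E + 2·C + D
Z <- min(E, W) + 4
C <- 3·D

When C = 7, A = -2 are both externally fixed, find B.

65

Under do(C = 7, A = -2), each intervened variable's structural equation is replaced by its fixed value.
E = -2·D + 2·C + 2  [with D=2, C=7]  = 12
W = E + 2·C + D  [with E=12, C=7, D=2]  = 28
Z = min(E, W) + 4  [with E=12, W=28]  = 16
B = C^2 + Z  [with C=7, Z=16]  = 65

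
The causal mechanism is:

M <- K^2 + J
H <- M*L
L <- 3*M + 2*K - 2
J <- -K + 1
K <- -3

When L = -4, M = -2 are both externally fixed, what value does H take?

8

The joint intervention fixes L = -4, M = -2, removing each variable's own equation.
H = M*L  [with M=-2, L=-4]  = 8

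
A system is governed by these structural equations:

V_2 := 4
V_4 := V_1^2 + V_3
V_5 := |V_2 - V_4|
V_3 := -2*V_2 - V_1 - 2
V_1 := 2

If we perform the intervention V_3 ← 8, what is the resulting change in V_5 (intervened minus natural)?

do(V_3=8) replaces the equation V_3 := -2*V_2 - V_1 - 2 with the constant V_3 = 8.
V_4 = V_1^2 + V_3  [with V_1=2, V_3=8]  = 12
V_5 = |V_2 - V_4|  [with V_2=4, V_4=12]  = 8
Without intervention: V_3 = -2*V_2 - V_1 - 2  [with V_2=4, V_1=2]  = -12; V_4 = V_1^2 + V_3  [with V_1=2, V_3=-12]  = -8; V_5 = |V_2 - V_4|  [with V_2=4, V_4=-8]  = 12.
Change = 8 − 12 = -4.

-4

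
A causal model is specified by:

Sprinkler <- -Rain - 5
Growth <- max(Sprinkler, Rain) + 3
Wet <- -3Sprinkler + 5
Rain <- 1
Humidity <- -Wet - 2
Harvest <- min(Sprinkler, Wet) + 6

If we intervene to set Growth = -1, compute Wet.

23

Under do(Growth=-1), the mechanism Growth <- max(Sprinkler, Rain) + 3 is discarded; Growth is fixed at -1.
Since Wet is not a descendant of the intervened variable, it is unaffected.
Sprinkler = -Rain - 5  [with Rain=1]  = -6
Wet = -3Sprinkler + 5  [with Sprinkler=-6]  = 23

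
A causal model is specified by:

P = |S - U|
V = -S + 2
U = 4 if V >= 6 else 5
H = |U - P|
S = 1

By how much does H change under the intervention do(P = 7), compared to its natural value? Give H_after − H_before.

1

Intervening sets P = 7 and removes its equation (P = |S - U|).
V = -S + 2  [with S=1]  = 1
U = 4 if V >= 6 else 5  [with V=1]  = 5
H = |U - P|  [with U=5, P=7]  = 2
Without intervention: V = -S + 2  [with S=1]  = 1; U = 4 if V >= 6 else 5  [with V=1]  = 5; P = |S - U|  [with S=1, U=5]  = 4; H = |U - P|  [with U=5, P=4]  = 1.
Change = 2 − 1 = 1.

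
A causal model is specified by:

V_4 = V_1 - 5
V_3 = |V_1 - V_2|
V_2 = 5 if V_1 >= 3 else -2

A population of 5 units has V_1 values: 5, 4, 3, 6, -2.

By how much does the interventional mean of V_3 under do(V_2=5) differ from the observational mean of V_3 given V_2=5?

Under do(V_2=5), V_2's equation is replaced by V_2=5 for every unit. Per-unit V_3: 0, 1, 2, 1, 7. Mean = 2.2.
Observing V_2=5 restricts to units where V_2's equation naturally yields 5: V_1 ∈ {5, 4, 3, 6}. In that subpopulation V_3 = 0, 1, 2, 1, mean 1.
Difference = 2.2 − 1 = 1.2.

1.2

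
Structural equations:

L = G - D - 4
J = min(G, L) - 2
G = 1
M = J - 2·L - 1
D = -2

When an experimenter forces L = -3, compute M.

do(L=-3) replaces the equation L = G - D - 4 with the constant L = -3.
J = min(G, L) - 2  [with G=1, L=-3]  = -5
M = J - 2·L - 1  [with J=-5, L=-3]  = 0

0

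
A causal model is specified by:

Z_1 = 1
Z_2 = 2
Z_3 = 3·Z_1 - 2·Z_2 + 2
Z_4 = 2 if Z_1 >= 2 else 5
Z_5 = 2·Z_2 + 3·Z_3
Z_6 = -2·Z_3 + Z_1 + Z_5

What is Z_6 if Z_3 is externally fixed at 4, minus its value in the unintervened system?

The intervention breaks the incoming arrows to Z_3: Z_3 = 3·Z_1 - 2·Z_2 + 2 no longer applies, and Z_3 = 4.
Z_5 = 2·Z_2 + 3·Z_3  [with Z_2=2, Z_3=4]  = 16
Z_6 = -2·Z_3 + Z_1 + Z_5  [with Z_3=4, Z_1=1, Z_5=16]  = 9
Without intervention: Z_3 = 3·Z_1 - 2·Z_2 + 2  [with Z_1=1, Z_2=2]  = 1; Z_5 = 2·Z_2 + 3·Z_3  [with Z_2=2, Z_3=1]  = 7; Z_6 = -2·Z_3 + Z_1 + Z_5  [with Z_3=1, Z_1=1, Z_5=7]  = 6.
Change = 9 − 6 = 3.

3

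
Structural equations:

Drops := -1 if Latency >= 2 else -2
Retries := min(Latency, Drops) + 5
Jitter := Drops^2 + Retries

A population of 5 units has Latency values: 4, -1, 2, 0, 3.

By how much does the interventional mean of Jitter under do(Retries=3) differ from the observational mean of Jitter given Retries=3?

do(Retries=3) breaks Retries's dependence on Latency. With Retries=3 fixed, Jitter across the units is 4, 7, 4, 7, 4, mean 5.2.
Conditioning on Retries=3 selects the 2 unit(s) with Latency ∈ {-1, 0}. Their Jitter values: 7, 7. Mean = 7.
Difference = 5.2 − 7 = -1.8.

-1.8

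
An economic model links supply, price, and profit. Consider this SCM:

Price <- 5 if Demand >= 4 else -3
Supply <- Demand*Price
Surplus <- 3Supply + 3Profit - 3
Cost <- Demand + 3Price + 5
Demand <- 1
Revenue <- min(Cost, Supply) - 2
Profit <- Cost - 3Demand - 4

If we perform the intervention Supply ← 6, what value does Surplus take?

-15

The intervention breaks the incoming arrows to Supply: Supply <- Demand*Price no longer applies, and Supply = 6.
Price = 5 if Demand >= 4 else -3  [with Demand=1]  = -3
Cost = Demand + 3Price + 5  [with Demand=1, Price=-3]  = -3
Profit = Cost - 3Demand - 4  [with Cost=-3, Demand=1]  = -10
Surplus = 3Supply + 3Profit - 3  [with Supply=6, Profit=-10]  = -15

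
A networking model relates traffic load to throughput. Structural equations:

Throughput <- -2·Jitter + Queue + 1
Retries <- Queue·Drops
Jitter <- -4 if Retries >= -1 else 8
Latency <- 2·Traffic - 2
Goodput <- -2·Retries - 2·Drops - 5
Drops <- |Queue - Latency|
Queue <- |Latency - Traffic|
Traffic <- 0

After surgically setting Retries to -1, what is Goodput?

do(Retries=-1) replaces the equation Retries <- Queue·Drops with the constant Retries = -1.
Latency = 2·Traffic - 2  [with Traffic=0]  = -2
Queue = |Latency - Traffic|  [with Latency=-2, Traffic=0]  = 2
Drops = |Queue - Latency|  [with Queue=2, Latency=-2]  = 4
Goodput = -2·Retries - 2·Drops - 5  [with Retries=-1, Drops=4]  = -11

-11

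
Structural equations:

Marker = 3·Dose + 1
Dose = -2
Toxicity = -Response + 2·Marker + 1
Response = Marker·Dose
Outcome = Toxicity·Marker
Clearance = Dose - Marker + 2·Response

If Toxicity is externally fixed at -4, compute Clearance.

Intervening sets Toxicity = -4 and removes its equation (Toxicity = -Response + 2·Marker + 1).
No directed path runs from Toxicity to Clearance, so Clearance keeps its natural value.
Marker = 3·Dose + 1  [with Dose=-2]  = -5
Response = Marker·Dose  [with Marker=-5, Dose=-2]  = 10
Clearance = Dose - Marker + 2·Response  [with Dose=-2, Marker=-5, Response=10]  = 23

23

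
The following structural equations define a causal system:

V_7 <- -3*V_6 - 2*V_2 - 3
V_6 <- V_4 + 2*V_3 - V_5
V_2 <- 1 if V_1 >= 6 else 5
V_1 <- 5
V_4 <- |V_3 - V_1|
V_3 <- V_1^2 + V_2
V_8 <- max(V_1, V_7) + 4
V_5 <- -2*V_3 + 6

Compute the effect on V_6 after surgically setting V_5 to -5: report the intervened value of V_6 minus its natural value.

-49

The intervention breaks the incoming arrows to V_5: V_5 <- -2*V_3 + 6 no longer applies, and V_5 = -5.
V_2 = 1 if V_1 >= 6 else 5  [with V_1=5]  = 5
V_3 = V_1^2 + V_2  [with V_1=5, V_2=5]  = 30
V_4 = |V_3 - V_1|  [with V_3=30, V_1=5]  = 25
V_6 = V_4 + 2*V_3 - V_5  [with V_4=25, V_3=30, V_5=-5]  = 90
Without intervention: V_2 = 1 if V_1 >= 6 else 5  [with V_1=5]  = 5; V_3 = V_1^2 + V_2  [with V_1=5, V_2=5]  = 30; V_4 = |V_3 - V_1|  [with V_3=30, V_1=5]  = 25; V_5 = -2*V_3 + 6  [with V_3=30]  = -54; V_6 = V_4 + 2*V_3 - V_5  [with V_4=25, V_3=30, V_5=-54]  = 139.
Change = 90 − 139 = -49.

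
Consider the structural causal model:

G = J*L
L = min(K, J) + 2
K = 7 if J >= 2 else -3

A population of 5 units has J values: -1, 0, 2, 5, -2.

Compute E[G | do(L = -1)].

Every unit gets L=-1 under the intervention. G values become 1, 0, -2, -5, 2; E[G|do(L=-1)] = -0.8.

-0.8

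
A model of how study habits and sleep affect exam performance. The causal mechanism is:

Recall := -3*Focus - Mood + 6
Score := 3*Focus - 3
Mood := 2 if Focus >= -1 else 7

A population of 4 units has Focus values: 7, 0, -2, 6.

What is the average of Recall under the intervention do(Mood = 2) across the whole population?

do(Mood=2) breaks Mood's dependence on Focus. With Mood=2 fixed, Recall across the units is -17, 4, 10, -14, mean -4.25.

-4.25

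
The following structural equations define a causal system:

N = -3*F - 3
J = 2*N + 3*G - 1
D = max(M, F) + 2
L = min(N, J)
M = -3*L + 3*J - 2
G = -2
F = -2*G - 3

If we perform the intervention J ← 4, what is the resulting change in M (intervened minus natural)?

30

Under do(J=4), the mechanism J = 2*N + 3*G - 1 is discarded; J is fixed at 4.
F = -2*G - 3  [with G=-2]  = 1
N = -3*F - 3  [with F=1]  = -6
L = min(N, J)  [with N=-6, J=4]  = -6
M = -3*L + 3*J - 2  [with L=-6, J=4]  = 28
Without intervention: F = -2*G - 3  [with G=-2]  = 1; N = -3*F - 3  [with F=1]  = -6; J = 2*N + 3*G - 1  [with N=-6, G=-2]  = -19; L = min(N, J)  [with N=-6, J=-19]  = -19; M = -3*L + 3*J - 2  [with L=-19, J=-19]  = -2.
Change = 28 − (-2) = 30.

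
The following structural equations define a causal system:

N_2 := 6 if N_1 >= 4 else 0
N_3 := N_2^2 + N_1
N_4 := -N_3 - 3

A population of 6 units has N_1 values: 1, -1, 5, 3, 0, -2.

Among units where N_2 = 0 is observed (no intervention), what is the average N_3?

Observing N_2=0 restricts to units where N_2's equation naturally yields 0: N_1 ∈ {1, -1, 3, 0, -2}. In that subpopulation N_3 = 1, -1, 3, 0, -2, mean 0.2.

0.2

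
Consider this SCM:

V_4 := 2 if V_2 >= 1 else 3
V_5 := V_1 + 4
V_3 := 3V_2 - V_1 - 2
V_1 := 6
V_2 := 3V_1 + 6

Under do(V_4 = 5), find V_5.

10

Intervening sets V_4 = 5 and removes its equation (V_4 := 2 if V_2 >= 1 else 3).
No directed path runs from V_4 to V_5, so V_5 keeps its natural value.
V_5 = V_1 + 4  [with V_1=6]  = 10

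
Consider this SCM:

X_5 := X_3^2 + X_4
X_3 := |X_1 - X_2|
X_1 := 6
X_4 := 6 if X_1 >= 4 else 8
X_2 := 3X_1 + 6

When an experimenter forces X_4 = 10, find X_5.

Intervening sets X_4 = 10 and removes its equation (X_4 := 6 if X_1 >= 4 else 8).
X_2 = 3X_1 + 6  [with X_1=6]  = 24
X_3 = |X_1 - X_2|  [with X_1=6, X_2=24]  = 18
X_5 = X_3^2 + X_4  [with X_3=18, X_4=10]  = 334

334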